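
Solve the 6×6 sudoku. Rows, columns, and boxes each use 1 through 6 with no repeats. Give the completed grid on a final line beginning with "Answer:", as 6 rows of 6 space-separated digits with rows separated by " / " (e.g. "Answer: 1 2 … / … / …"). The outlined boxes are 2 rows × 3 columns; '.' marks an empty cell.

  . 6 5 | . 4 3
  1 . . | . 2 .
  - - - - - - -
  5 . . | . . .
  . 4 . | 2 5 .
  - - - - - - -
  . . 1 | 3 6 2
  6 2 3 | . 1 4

Step 1. [r3c2∈{1,3}] col 2 places 1 nowhere but r3c2, so r3c2=1.
Step 2. [r3c6∈{6}] r3c6 is down to just 6 ⇒ r3c6=6.
Step 3. [r2c4∈{5,6}] row 2 places 6 nowhere but r2c4 ⇒ r2c4=6.
Step 4. [r4c6∈{1}] r4c6 has the single candidate 1 ⇒ r4c6=1.
Step 5. [r5c1∈{4}] r5c1's peers cover all but 4, so r5c1=4.
Step 6. [r2c3∈{4}] r2c3 has the single candidate 4 ⇒ r2c3=4.
Step 7. [r4c3∈{6}] r4c3 has the single candidate 6. So r4c3=6.
Step 8. [r3c4∈{4}] r3c4 is down to just 4, so r3c4=4.
Step 9. [r2c6∈{5}] r2c6 is down to just 5 ⇒ r2c6=5.
Step 10. [r4c1∈{3}] r4c1's peers cover all but 3, so r4c1=3.
Step 11. [r3c5∈{3}] nothing but 3 survives at r3c5, so r3c5=3.
Step 12. [r1c1∈{2}] r1c1's peers cover all but 2. So r1c1=2.
Step 13. [r1c4∈{1}] nothing but 1 survives at r1c4, so r1c4=1.
Step 14. [r2c2∈{3}] nothing but 3 survives at r2c2 ⇒ r2c2=3.
Step 15. [r3c3∈{2}] r3c3 has the single candidate 2. So r3c3=2.
Step 16. [r6c4∈{5}] r6c4 is down to just 5. So r6c4=5.
Step 17. [r5c2∈{5}] r5c2 is down to just 5. So r5c2=5.

Answer: 2 6 5 1 4 3 / 1 3 4 6 2 5 / 5 1 2 4 3 6 / 3 4 6 2 5 1 / 4 5 1 3 6 2 / 6 2 3 5 1 4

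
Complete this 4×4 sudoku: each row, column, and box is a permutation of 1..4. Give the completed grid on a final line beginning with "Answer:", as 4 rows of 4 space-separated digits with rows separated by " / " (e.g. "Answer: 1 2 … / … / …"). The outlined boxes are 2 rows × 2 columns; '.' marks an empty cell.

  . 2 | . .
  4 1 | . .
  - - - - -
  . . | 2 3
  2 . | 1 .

Step 1. [r1c3∈{3,4}] in col 3, 4 fits only at r1c3. So r1c3=4.
Step 2. [r4c4∈{4}] r4c4 has the single candidate 4. So r4c4=4.
Step 3. [r3c1∈{1}] r3c1's peers cover all but 1. So r3c1=1.
Step 4. [r1c1∈{3}] only 3 remains possible at r1c1, so r1c1=3.
Step 5. [r2c3∈{3}] nothing but 3 survives at r2c3. So r2c3=3.
Step 6. [r3c2∈{4}] only 4 remains possible at r3c2. So r3c2=4.
Step 7. [r1c4∈{1}] only 1 remains possible at r1c4, so r1c4=1.
Step 8. [r2c4∈{2}] nothing but 2 survives at r2c4 ⇒ r2c4=2.
Step 9. [r4c2∈{3}] r4c2 is down to just 3 ⇒ r4c2=3.

Answer: 3 2 4 1 / 4 1 3 2 / 1 4 2 3 / 2 3 1 4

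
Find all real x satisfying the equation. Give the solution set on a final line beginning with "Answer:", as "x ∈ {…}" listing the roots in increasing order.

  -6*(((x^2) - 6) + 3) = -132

Step 1. [-6*(((x^2) - 6) + 3) = -132] divide by the outer -6. So div: ((x^2) - 6) + 3 = 22.
Step 2. [((x^2) - 6) + 3 = 22] the outer +3 inverts by subtracting 3. So sub: (x^2) - 6 = 19.
Step 3. [(x^2) - 6 = 19] add 6: x sits inside (… - 6) ⇒ sub: x^2 = 25.
Step 4. [x^2 = 25] √ both sides: 25 ≥ 0 gives two branches ⇒ sqrt: x = 5 or -5.

Answer: x ∈ {-5, 5}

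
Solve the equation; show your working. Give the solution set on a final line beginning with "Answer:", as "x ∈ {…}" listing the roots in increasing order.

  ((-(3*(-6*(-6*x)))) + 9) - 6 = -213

Step 1. [((-(3*(-6*(-6*x)))) + 9) - 6 = -213] peel the -6: add 6 from each side. So sub: (-(3*(-6*(-6*x)))) + 9 = -207.
Step 2. [(-(3*(-6*(-6*x)))) + 9 = -207] subtract 9: x sits inside (… + 9), so sub: -(3*(-6*(-6*x))) = -216.
Step 3. [-(3*(-6*(-6*x))) = -216] flip signs both sides, so neg: 3*(-6*(-6*x)) = 216.
Step 4. [3*(-6*(-6*x)) = 216] 3 out front; divide by 3. So div: -6*(-6*x) = 72.
Step 5. [-6*(-6*x) = 72] -6 out front; divide by -6, so div: -6*x = -12.
Step 6. [-6*x = -12] leading coefficient -6: divide by -6, so div: x = 2.

Answer: x ∈ {2}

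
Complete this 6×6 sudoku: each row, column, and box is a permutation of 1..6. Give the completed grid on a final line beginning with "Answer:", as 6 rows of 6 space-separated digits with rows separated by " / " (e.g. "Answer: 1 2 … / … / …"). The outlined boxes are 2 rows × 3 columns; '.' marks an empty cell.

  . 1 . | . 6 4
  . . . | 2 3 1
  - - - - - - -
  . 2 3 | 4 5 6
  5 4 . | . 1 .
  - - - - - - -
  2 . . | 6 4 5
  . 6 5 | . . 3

Step 1. [r6c1∈{1,4}] row 6 places 4 nowhere but r6c1. So r6c1=4.
Step 2. [r4c3∈{6}] r4c3 has the single candidate 6. So r4c3=6.
Step 3. [r3c1∈{1}] r3c1 has the single candidate 1, so r3c1=1.
Step 4. [r2c3∈{4}] nothing but 4 survives at r2c3 ⇒ r2c3=4.
Step 5. [r6c4∈{1}] r6c4 is down to just 1. So r6c4=1.
Step 6. [r2c2∈{5}] nothing but 5 survives at r2c2 ⇒ r2c2=5.
Step 7. [r4c6∈{2}] only 2 remains possible at r4c6 ⇒ r4c6=2.
Step 8. [r6c5∈{2}] only 2 remains possible at r6c5, so r6c5=2.
Step 9. [r5c3∈{1}] r5c3 has the single candidate 1, so r5c3=1.
Step 10. [r1c4∈{5}] r1c4's peers cover all but 5, so r1c4=5.
Step 11. [r1c1∈{3}] only 3 remains possible at r1c1. So r1c1=3.
Step 12. [r1c3∈{2}] r1c3 is down to just 2, so r1c3=2.
Step 13. [r5c2∈{3}] r5c2's peers cover all but 3 ⇒ r5c2=3.
Step 14. [r4c4∈{3}] r4c4 is down to just 3, so r4c4=3.
Step 15. [r2c1∈{6}] nothing but 6 survives at r2c1, so r2c1=6.

Answer: 3 1 2 5 6 4 / 6 5 4 2 3 1 / 1 2 3 4 5 6 / 5 4 6 3 1 2 / 2 3 1 6 4 5 / 4 6 5 1 2 3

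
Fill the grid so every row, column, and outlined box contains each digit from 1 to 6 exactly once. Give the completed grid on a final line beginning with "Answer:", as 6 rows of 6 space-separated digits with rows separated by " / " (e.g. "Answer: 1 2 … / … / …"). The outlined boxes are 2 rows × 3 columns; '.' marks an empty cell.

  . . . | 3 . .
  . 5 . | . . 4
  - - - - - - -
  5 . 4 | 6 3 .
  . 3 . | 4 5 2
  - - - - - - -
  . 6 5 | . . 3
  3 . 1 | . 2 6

Step 1. [r4c1∈{1,6}] across row 4, 1 lands solely at r4c1. So r4c1=1.
Step 2. [r1c2∈{1,2,4}] 1 has one home in col 2: r1c2 ⇒ r1c2=1.
Step 3. [r1c1∈{2,4,6}] across row 1, 4 lands solely at r1c1, so r1c1=4.
Step 4. [r2c1∈{2,6}] col 1 places 6 nowhere but r2c1, so r2c1=6.
Step 5. [r5c4∈{1}] nothing but 1 survives at r5c4. So r5c4=1.
Step 6. [r2c3∈{2,3}] row 2 places 3 nowhere but r2c3, so r2c3=3.
Step 7. [r5c1∈{2}] r5c1 is down to just 2. So r5c1=2.
Step 8. [r6c4∈{5}] r6c4 has the single candidate 5 ⇒ r6c4=5.
Step 9. [r1c5∈{6}] only 6 remains possible at r1c5 ⇒ r1c5=6.
Step 10. [r6c2∈{4}] r6c2 has the single candidate 4 ⇒ r6c2=4.
Step 11. [r5c5∈{4}] r5c5's peers cover all but 4 ⇒ r5c5=4.
Step 12. [r1c3∈{2}] nothing but 2 survives at r1c3. So r1c3=2.
Step 13. [r2c5∈{1}] r2c5's peers cover all but 1. So r2c5=1.
Step 14. [r4c3∈{6}] only 6 remains possible at r4c3. So r4c3=6.
Step 15. [r2c4∈{2}] r2c4 has the single candidate 2. So r2c4=2.
Step 16. [r3c6∈{1}] r3c6's peers cover all but 1 ⇒ r3c6=1.
Step 17. [r1c6∈{5}] only 5 remains possible at r1c6. So r1c6=5.
Step 18. [r3c2∈{2}] r3c2 has the single candidate 2 ⇒ r3c2=2.

Answer: 4 1 2 3 6 5 / 6 5 3 2 1 4 / 5 2 4 6 3 1 / 1 3 6 4 5 2 / 2 6 5 1 4 3 / 3 4 1 5 2 6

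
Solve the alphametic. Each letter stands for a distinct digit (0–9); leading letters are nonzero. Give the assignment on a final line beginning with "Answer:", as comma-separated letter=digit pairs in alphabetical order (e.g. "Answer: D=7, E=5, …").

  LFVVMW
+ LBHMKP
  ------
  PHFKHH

Step 1. [col 1: W + P ≡ H (mod 10)] no forcing yet in column 1 (carry-in 0); H=5 is free and consistent — try it ⇒ H=5.
Step 2. [col 1: W + P ≡ H (mod 10)] several values work for W in column 1 (W + P ≡ H (mod 10), carry-in 0); try W=6. So W=6.
Step 3. [col 1: W + P ≡ H (mod 10)] column 1 reads W+P+carry(0)=H with W=6, H=5; with digits 5,6 already taken and all letters distinct, the only value for P is 9, so P=9.
Step 4. [col 2: M + K ≡ H (mod 10)] column 2 (M + K ≡ H (mod 10), carry-in 1) doesn't pin K yet; pick K=3 and continue. So K=3.
Step 5. [col 2: M + K ≡ H (mod 10)] from column 2 (K=3, H=5, carry-in 1, digits 3,5,6,9 already taken and all letters distinct): M must equal 1, so M=1.
Step 6. [col 3: V + M ≡ K (mod 10)] in column 3 we have V+M≡K with carry-in 0; given M=1, K=3 and digits 1,3,5,6,9 already taken and all letters distinct, that pins V to 2, so V=2.
Step 7. [col 4: V + H ≡ F (mod 10)] in column 4 we have V+H≡F with carry-in 0; given V=2, H=5 and digits 1,2,3,5,6,9 already taken and all letters distinct, that pins F to 7, so F=7.
Step 8. [col 5: F + B ≡ H (mod 10)] from column 5 (F=7, H=5, carry-in 0, digits 1,2,3,5,6,7,9 already taken and all letters distinct): B must equal 8, so B=8.
Step 9. [col 6: L + L ≡ P (mod 10)] column 6: given P=9, carry-in 1, and digits 1,2,3,5,6,7,8,9 already taken and all letters distinct, L+L≡P (mod 10) forces L=4. So L=4.

Answer: B=8, F=7, H=5, K=3, L=4, M=1, P=9, V=2, W=6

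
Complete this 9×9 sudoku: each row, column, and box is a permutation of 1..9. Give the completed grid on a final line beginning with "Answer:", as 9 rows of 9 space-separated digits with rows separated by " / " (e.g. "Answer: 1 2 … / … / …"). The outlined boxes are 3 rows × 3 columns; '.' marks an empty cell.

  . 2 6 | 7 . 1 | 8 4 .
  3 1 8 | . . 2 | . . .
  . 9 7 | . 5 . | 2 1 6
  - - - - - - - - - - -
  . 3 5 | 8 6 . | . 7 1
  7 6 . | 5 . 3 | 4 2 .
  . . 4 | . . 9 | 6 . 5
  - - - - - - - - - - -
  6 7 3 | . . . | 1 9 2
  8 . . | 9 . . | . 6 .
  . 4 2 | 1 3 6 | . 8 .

Step 1. [r7c4∈{4}] only 4 remains possible at r7c4, so r7c4=4.
Step 2. [r9c9∈{7}] r9c9 has the single candidate 7 ⇒ r9c9=7.
Step 3. [r2c9∈{9}] only 9 remains possible at r2c9 ⇒ r2c9=9.
Step 4. [r6c5∈{1,2,7}] in row 6, 7 fits only at r6c5, so r6c5=7.
Step 5. [r9c7∈{5}] r9c7 has the single candidate 5, so r9c7=5.
Step 6. [r4c1∈{2,9}] in row 4, 2 fits only at r4c1. So r4c1=2.
Step 7. [r7c6∈{5,8}] 5 has one home in row 7: r7c6 ⇒ r7c6=5.
Step 8. [r4c6∈{4}] only 4 remains possible at r4c6. So r4c6=4.
Step 9. [r8c7∈{3}] nothing but 3 survives at r8c7 ⇒ r8c7=3.
Step 10. [r5c3∈{1,9}] row 5 places 9 nowhere but r5c3, so r5c3=9.
Step 11. [r2c5∈{4}] only 4 remains possible at r2c5, so r2c5=4.
Step 12. [r6c8∈{3}] r6c8's peers cover all but 3. So r6c8=3.
Step 13. [r2c7∈{7}] nothing but 7 survives at r2c7, so r2c7=7.
Step 14. [r1c1∈{5}] r1c1's peers cover all but 5 ⇒ r1c1=5.
Step 15. [r6c2∈{8}] r6c2's peers cover all but 8 ⇒ r6c2=8.
Step 16. [r6c1∈{1}] r6c1's peers cover all but 1. So r6c1=1.
Step 17. [r2c8∈{5}] r2c8 is down to just 5, so r2c8=5.
Step 18. [r1c9∈{3}] r1c9's peers cover all but 3. So r1c9=3.
Step 19. [r6c4∈{2}] r6c4's peers cover all but 2 ⇒ r6c4=2.
Step 20. [r3c4∈{3}] only 3 remains possible at r3c4. So r3c4=3.
Step 21. [r3c1∈{4}] only 4 remains possible at r3c1 ⇒ r3c1=4.
Step 22. [r8c2∈{5}] r8c2's peers cover all but 5 ⇒ r8c2=5.
Step 23. [r5c9∈{8}] r5c9 has the single candidate 8, so r5c9=8.
Step 24. [r7c5∈{8}] r7c5 is down to just 8, so r7c5=8.
Step 25. [r8c5∈{2}] only 2 remains possible at r8c5 ⇒ r8c5=2.
Step 26. [r8c9∈{4}] r8c9's peers cover all but 4 ⇒ r8c9=4.
Step 27. [r8c6∈{7}] r8c6 has the single candidate 7, so r8c6=7.
Step 28. [r2c4∈{6}] r2c4 is down to just 6. So r2c4=6.
Step 29. [r3c6∈{8}] only 8 remains possible at r3c6. So r3c6=8.
Step 30. [r9c1∈{9}] r9c1 is down to just 9, so r9c1=9.
Step 31. [r4c7∈{9}] r4c7's peers cover all but 9 ⇒ r4c7=9.
Step 32. [r8c3∈{1}] r8c3 is down to just 1, so r8c3=1.
Step 33. [r1c5∈{9}] r1c5's peers cover all but 9 ⇒ r1c5=9.
Step 34. [r5c5∈{1}] nothing but 1 survives at r5c5. So r5c5=1.

Answer: 5 2 6 7 9 1 8 4 3 / 3 1 8 6 4 2 7 5 9 / 4 9 7 3 5 8 2 1 6 / 2 3 5 8 6 4 9 7 1 / 7 6 9 5 1 3 4 2 8 / 1 8 4 2 7 9 6 3 5 / 6 7 3 4 8 5 1 9 2 / 8 5 1 9 2 7 3 6 4 / 9 4 2 1 3 6 5 8 7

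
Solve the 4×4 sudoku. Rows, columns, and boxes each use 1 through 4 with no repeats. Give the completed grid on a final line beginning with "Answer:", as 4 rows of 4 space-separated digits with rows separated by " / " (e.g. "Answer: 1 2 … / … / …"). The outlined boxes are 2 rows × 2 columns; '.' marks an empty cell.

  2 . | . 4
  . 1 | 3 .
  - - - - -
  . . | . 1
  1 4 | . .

Step 1. [r3c2∈{2,3}] across col 2, 2 lands solely at r3c2 ⇒ r3c2=2.
Step 2. [r4c3∈{2}] nothing but 2 survives at r4c3, so r4c3=2.
Step 3. [r3c1∈{3}] r3c1 is down to just 3 ⇒ r3c1=3.
Step 4. [r4c4∈{3}] only 3 remains possible at r4c4. So r4c4=3.
Step 5. [r1c2∈{3}] r1c2's peers cover all but 3. So r1c2=3.
Step 6. [r2c4∈{2}] r2c4's peers cover all but 2, so r2c4=2.
Step 7. [r2c1∈{4}] r2c1 has the single candidate 4, so r2c1=4.
Step 8. [r3c3∈{4}] only 4 remains possible at r3c3. So r3c3=4.
Step 9. [r1c3∈{1}] nothing but 1 survives at r1c3. So r1c3=1.

Answer: 2 3 1 4 / 4 1 3 2 / 3 2 4 1 / 1 4 2 3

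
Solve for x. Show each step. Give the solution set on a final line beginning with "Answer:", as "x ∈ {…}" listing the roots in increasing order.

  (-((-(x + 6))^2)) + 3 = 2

Step 1. [(-((-(x + 6))^2)) + 3 = 2] peel the +3: subtract 3 from each side. So sub: -((-(x + 6))^2) = -1.
Step 2. [-((-(x + 6))^2) = -1] leading − — multiply by −1 ⇒ neg: (-(x + 6))^2 = 1.
Step 3. [(-(x + 6))^2 = 1] 1 ≥ 0, LHS is (·)² — take ±√, so sqrt: -(x + 6) = 1 or -1.
Step 4. [-(x + 6) = 1 or -1] LHS negated; negate both sides ⇒ neg: x + 6 = -1 or 1.
Step 5. [x + 6 = -1 or 1] subtract 6: x sits inside (… + 6). So sub: x = -7 or -5.

Answer: x ∈ {-7, -5}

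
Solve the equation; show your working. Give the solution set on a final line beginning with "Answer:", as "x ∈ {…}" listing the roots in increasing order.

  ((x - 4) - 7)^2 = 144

Step 1. [((x - 4) - 7)^2 = 144] √ both sides: 144 ≥ 0 gives two branches, so sqrt: (x - 4) - 7 = 12 or -12.
Step 2. [(x - 4) - 7 = 12 or -12] add 7: x sits inside (… - 7). So sub: x - 4 = 19 or -5.
Step 3. [x - 4 = 19 or -5] peel the -4: add 4 from each side ⇒ sub: x = 23 or -1.

Answer: x ∈ {-1, 23}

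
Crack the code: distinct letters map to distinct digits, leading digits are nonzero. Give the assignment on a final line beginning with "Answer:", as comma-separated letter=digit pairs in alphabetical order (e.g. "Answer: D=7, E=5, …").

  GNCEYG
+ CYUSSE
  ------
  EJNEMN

Step 1. [col 1: G + E ≡ N (mod 10)] column 1 (G + E ≡ N (mod 10), carry-in 0) doesn't pin G yet; pick G=1 and continue. So G=1.
Step 2. [col 1: G + E ≡ N (mod 10)] several values work for N in column 1 (G + E ≡ N (mod 10), carry-in 0); try N=6 ⇒ N=6.
Step 3. [col 1: G + E ≡ N (mod 10)] column 1 reads G+E+carry(0)=N with G=1, N=6; with digits 1,6 already taken and all letters distinct, the only value for E is 5 ⇒ E=5.
Step 4. [col 2: Y + S ≡ M (mod 10)] column 2 (Y + S ≡ M (mod 10), carry-in 0) doesn't pin S yet; pick S=9 and continue ⇒ S=9.
Step 5. [col 2: Y + S ≡ M (mod 10)] column 2 (Y + S ≡ M (mod 10), carry-in 0) doesn't pin M yet; pick M=7 and continue, so M=7.
Step 6. [col 2: Y + S ≡ M (mod 10)] in column 2 we have Y+S≡M with carry-in 0; given S=9, M=7 and digits 1,5,6,7,9 already taken and all letters distinct, that pins Y to 8 ⇒ Y=8.
Step 7. [col 4: C + U ≡ N (mod 10)] C=3 is one option consistent with column 4 (C + U ≡ N (mod 10), carry-in 1) — take it, so C=3.
Step 8. [col 4: C + U ≡ N (mod 10)] from column 4 (C=3, N=6, carry-in 1, digits 1,3,5,6,7,8,9 already taken and all letters distinct): U must equal 2 ⇒ U=2.
Step 9. [col 5: N + Y ≡ J (mod 10)] column 5 reads N+Y+carry(0)=J with N=6, Y=8; with digits 1,2,3,5,6,7,8,9 already taken and all letters distinct, the only value for J is 4 ⇒ J=4.

Answer: C=3, E=5, G=1, J=4, M=7, N=6, S=9, U=2, Y=8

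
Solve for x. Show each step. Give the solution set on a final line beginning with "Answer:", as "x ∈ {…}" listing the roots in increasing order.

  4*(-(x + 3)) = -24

Step 1. [4*(-(x + 3)) = -24] 4 out front; divide by 4. So div: -(x + 3) = -6.
Step 2. [-(x + 3) = -6] flip signs both sides ⇒ neg: x + 3 = 6.
Step 3. [x + 3 = 6] +3 is outermost — subtract 3 both sides, so sub: x = 3.

Answer: x ∈ {3}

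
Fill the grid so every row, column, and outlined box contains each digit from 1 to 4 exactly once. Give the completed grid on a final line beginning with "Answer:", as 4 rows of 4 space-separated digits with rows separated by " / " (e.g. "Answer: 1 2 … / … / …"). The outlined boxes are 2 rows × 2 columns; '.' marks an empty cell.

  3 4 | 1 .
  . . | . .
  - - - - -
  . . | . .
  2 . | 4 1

Step 1. [r2c2∈{1,2}] r2c2 is the only open cell in col 2 admitting 2, so r2c2=2.
Step 2. [r3c2∈{1,3}] across col 2, 1 lands solely at r3c2, so r3c2=1.
Step 3. [r2c3∈{3}] only 3 remains possible at r2c3 ⇒ r2c3=3.
Step 4. [r1c4∈{2}] r1c4 is down to just 2. So r1c4=2.
Step 5. [r3c1∈{4}] r3c1's peers cover all but 4, so r3c1=4.
Step 6. [r3c4∈{3}] r3c4 is down to just 3 ⇒ r3c4=3.
Step 7. [r3c3∈{2}] nothing but 2 survives at r3c3, so r3c3=2.
Step 8. [r2c1∈{1}] r2c1 has the single candidate 1 ⇒ r2c1=1.
Step 9. [r4c2∈{3}] r4c2 has the single candidate 3 ⇒ r4c2=3.
Step 10. [r2c4∈{4}] r2c4 has the single candidate 4, so r2c4=4.

Answer: 3 4 1 2 / 1 2 3 4 / 4 1 2 3 / 2 3 4 1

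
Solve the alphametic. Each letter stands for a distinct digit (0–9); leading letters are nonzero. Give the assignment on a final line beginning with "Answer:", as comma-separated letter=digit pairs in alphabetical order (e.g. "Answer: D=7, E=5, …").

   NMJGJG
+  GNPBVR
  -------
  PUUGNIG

Step 1. [col 1: G + R ≡ G (mod 10)] column 1 reads G+R+carry(0)=G with nothing yet; with all letters distinct, none taken yet, the only value for R is 0 ⇒ R=0.
Step 2. [col 1: G + R ≡ G (mod 10)] no forcing yet in column 1 (carry-in 0); G=6 is free and consistent — try it. So G=6.
Step 3. [col 2: J + V ≡ I (mod 10)] several values work for V in column 2 (J + V ≡ I (mod 10), carry-in 0); try V=9. So V=9.
Step 4. [col 2: J + V ≡ I (mod 10)] no forcing yet in column 2 (carry-in 0); J=4 is free and consistent — try it. So J=4.
Step 5. [col 2: J + V ≡ I (mod 10)] in column 2 we have J+V≡I with carry-in 0; given J=4, V=9 and digits 0,4,6,9 already taken and all letters distinct, that pins I to 3 ⇒ I=3.
Step 6. [col 3: G + B ≡ N (mod 10)] B=8 is one option consistent with column 3 (G + B ≡ N (mod 10), carry-in 1) — take it, so B=8.
Step 7. [P] the sum has 7 digits but both addends have 6; that extra leading digit P is the final carry, namely 1. So P=1.
Step 8. [col 3: G + B ≡ N (mod 10)] column 3: given G=6, B=8, carry-in 1, and digits 0,1,3,4,6,8,9 already taken and all letters distinct, G+B≡N (mod 10) forces N=5, so N=5.
Step 9. [col 5: M + N ≡ U (mod 10)] no forcing yet in column 5 (carry-in 0); M=7 is free and consistent — try it. So M=7.
Step 10. [col 5: M + N ≡ U (mod 10)] in column 5 we have M+N≡U with carry-in 0; given M=7, N=5 and digits 0,1,3,4,5,6,7,8,9 already taken and all letters distinct, that pins U to 2, so U=2.

Answer: B=8, G=6, I=3, J=4, M=7, N=5, P=1, R=0, U=2, V=9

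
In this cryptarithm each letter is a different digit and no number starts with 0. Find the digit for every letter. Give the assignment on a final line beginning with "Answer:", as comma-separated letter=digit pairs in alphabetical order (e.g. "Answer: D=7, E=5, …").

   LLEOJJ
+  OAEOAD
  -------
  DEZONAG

Step 1. [col 1: J + D ≡ G (mod 10)] G=0 is one option consistent with column 1 (J + D ≡ G (mod 10), carry-in 0) — take it, so G=0.
Step 2. [col 1: J + D ≡ G (mod 10)] no forcing yet in column 1 (carry-in 0); D=1 is free and consistent — try it, so D=1.
Step 3. [col 1: J + D ≡ G (mod 10)] in column 1 we have J+D≡G with carry-in 0; given D=1, G=0 and digits 0,1 already taken and all letters distinct, that pins J to 9, so J=9.
Step 4. [col 2: J + A ≡ A (mod 10)] A=2 is one option consistent with column 2 (J + A ≡ A (mod 10), carry-in 1) — take it, so A=2.
Step 5. [col 3: O + O ≡ N (mod 10)] several values work for N in column 3 (O + O ≡ N (mod 10), carry-in 1); try N=5. So N=5.
Step 6. [col 3: O + O ≡ N (mod 10)] in column 3 we have O+O≡N with carry-in 1; given N=5 and digits 0,1,2,5,9 already taken and all letters distinct, that pins O to 7 ⇒ O=7.
Step 7. [col 4: E + E ≡ O (mod 10)] column 4 (E + E ≡ O (mod 10), carry-in 1) doesn't pin E yet; pick E=3 and continue ⇒ E=3.
Step 8. [col 5: L + A ≡ Z (mod 10)] L=6 is one option consistent with column 5 (L + A ≡ Z (mod 10), carry-in 0) — take it, so L=6.
Step 9. [col 5: L + A ≡ Z (mod 10)] column 5 reads L+A+carry(0)=Z with L=6, A=2; with digits 0,1,2,3,5,6,7,9 already taken and all letters distinct, the only value for Z is 8. So Z=8.

Answer: A=2, D=1, E=3, G=0, J=9, L=6, N=5, O=7, Z=8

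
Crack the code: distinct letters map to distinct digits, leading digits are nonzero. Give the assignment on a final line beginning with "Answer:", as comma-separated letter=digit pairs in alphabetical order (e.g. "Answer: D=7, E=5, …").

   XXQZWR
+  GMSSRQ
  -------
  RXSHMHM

Step 1. [col 1: R + Q ≡ M (mod 10)] several values work for M in column 1 (R + Q ≡ M (mod 10), carry-in 0); try M=5 ⇒ M=5.
Step 2. [col 1: R + Q ≡ M (mod 10)] several values work for R in column 1 (R + Q ≡ M (mod 10), carry-in 0); try R=1, so R=1.
Step 3. [col 1: R + Q ≡ M (mod 10)] in column 1 we have R+Q≡M with carry-in 0; given R=1, M=5 and digits 1,5 already taken and all letters distinct, that pins Q to 4. So Q=4.
Step 4. [col 2: W + R ≡ H (mod 10)] column 2 (W + R ≡ H (mod 10), carry-in 0) doesn't pin W yet; pick W=6 and continue, so W=6.
Step 5. [col 2: W + R ≡ H (mod 10)] column 2: given W=6, R=1, carry-in 0, and digits 1,4,5,6 already taken and all letters distinct, W+R≡H (mod 10) forces H=7, so H=7.
Step 6. [col 3: Z + S ≡ M (mod 10)] no forcing yet in column 3 (carry-in 0); S=3 is free and consistent — try it. So S=3.
Step 7. [col 3: Z + S ≡ M (mod 10)] from column 3 (S=3, M=5, carry-in 0, digits 1,3,4,5,6,7 already taken and all letters distinct): Z must equal 2 ⇒ Z=2.
Step 8. [col 5: X + M ≡ S (mod 10)] from column 5 (M=5, S=3, carry-in 0, digits 1,2,3,4,5,6,7 already taken and all letters distinct): X must equal 8 ⇒ X=8.
Step 9. [col 6: X + G ≡ X (mod 10)] in column 6 we have X+G≡X with carry-in 1; given X=8 and digits 1,2,3,4,5,6,7,8 already taken and all letters distinct, that pins G to 9. So G=9.

Answer: G=9, H=7, M=5, Q=4, R=1, S=3, W=6, X=8, Z=2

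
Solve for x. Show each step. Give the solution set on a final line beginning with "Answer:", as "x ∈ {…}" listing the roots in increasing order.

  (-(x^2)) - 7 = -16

Step 1. [(-(x^2)) - 7 = -16] the outer -7 inverts by adding 7. So sub: -(x^2) = -9.
Step 2. [-(x^2) = -9] flip signs both sides ⇒ neg: x^2 = 9.
Step 3. [x^2 = 9] LHS squared, RHS 9 ≥ 0: apply √ (±). So sqrt: x = 3 or -3.

Answer: x ∈ {-3, 3}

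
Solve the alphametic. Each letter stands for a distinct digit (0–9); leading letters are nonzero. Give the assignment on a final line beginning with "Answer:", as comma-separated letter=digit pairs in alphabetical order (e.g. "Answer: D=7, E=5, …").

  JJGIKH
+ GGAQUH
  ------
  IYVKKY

Step 1. [col 1: H + H ≡ Y (mod 10)] several values work for H in column 1 (H + H ≡ Y (mod 10), carry-in 0); try H=8. So H=8.
Step 2. [col 1: H + H ≡ Y (mod 10)] in column 1 we have H+H≡Y with carry-in 0; given H=8 and digits 8 already taken and all letters distinct, that pins Y to 6 ⇒ Y=6.
Step 3. [col 2: K + U ≡ K (mod 10)] column 2 reads K+U+carry(1)=K with nothing yet; with digits 6,8 already taken and all letters distinct, the only value for U is 9, so U=9.
Step 4. [col 2: K + U ≡ K (mod 10)] several values work for K in column 2 (K + U ≡ K (mod 10), carry-in 1); try K=0, so K=0.
Step 5. [col 3: I + Q ≡ K (mod 10)] no forcing yet in column 3 (carry-in 1); Q=4 is free and consistent — try it ⇒ Q=4.
Step 6. [col 3: I + Q ≡ K (mod 10)] in column 3 we have I+Q≡K with carry-in 1; given Q=4, K=0 and digits 0,4,6,8,9 already taken and all letters distinct, that pins I to 5. So I=5.
Step 7. [col 4: G + A ≡ V (mod 10)] column 4 reads G+A+carry(1)=V with nothing yet; with digits 0,4,5,6,8,9 already taken and all letters distinct, the only value for V is 1, so V=1.
Step 8. [col 4: G + A ≡ V (mod 10)] no forcing yet in column 4 (carry-in 1); G=3 is free and consistent — try it, so G=3.
Step 9. [col 4: G + A ≡ V (mod 10)] from column 4 (G=3, V=1, carry-in 1, digits 0,1,3,4,5,6,8,9 already taken and all letters distinct): A must equal 7. So A=7.
Step 10. [col 5: J + G ≡ Y (mod 10)] from column 5 (G=3, Y=6, carry-in 1, digits 0,1,3,4,5,6,7,8,9 already taken and all letters distinct): J must equal 2. So J=2.

Answer: A=7, G=3, H=8, I=5, J=2, K=0, Q=4, U=9, V=1, Y=6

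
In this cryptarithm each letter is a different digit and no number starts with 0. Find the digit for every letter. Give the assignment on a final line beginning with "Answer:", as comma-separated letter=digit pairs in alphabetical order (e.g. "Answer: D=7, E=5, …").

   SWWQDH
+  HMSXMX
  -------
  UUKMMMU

Step 1. [col 1: H + X ≡ U (mod 10)] column 1 (H + X ≡ U (mod 10), carry-in 0) doesn't pin H yet; pick H=6 and continue, so H=6.
Step 2. [col 1: H + X ≡ U (mod 10)] X=5 is one option consistent with column 1 (H + X ≡ U (mod 10), carry-in 0) — take it. So X=5.
Step 3. [col 1: H + X ≡ U (mod 10)] column 1 reads H+X+carry(0)=U with H=6, X=5; with digits 5,6 already taken and all letters distinct, the only value for U is 1 ⇒ U=1.
Step 4. [col 2: D + M ≡ M (mod 10)] from column 2 (nothing yet, carry-in 1, digits 1,5,6 already taken and all letters distinct): D must equal 9, so D=9.
Step 5. [col 2: D + M ≡ M (mod 10)] several values work for M in column 2 (D + M ≡ M (mod 10), carry-in 1); try M=3. So M=3.
Step 6. [col 3: Q + X ≡ M (mod 10)] column 3 reads Q+X+carry(1)=M with X=5, M=3; with digits 1,3,5,6,9 already taken and all letters distinct, the only value for Q is 7, so Q=7.
Step 7. [col 4: W + S ≡ M (mod 10)] no forcing yet in column 4 (carry-in 1); S=4 is free and consistent — try it ⇒ S=4.
Step 8. [col 4: W + S ≡ M (mod 10)] column 4: given S=4, M=3, carry-in 1, and digits 1,3,4,5,6,7,9 already taken and all letters distinct, W+S≡M (mod 10) forces W=8 ⇒ W=8.
Step 9. [col 5: W + M ≡ K (mod 10)] column 5: given W=8, M=3, carry-in 1, and digits 1,3,4,5,6,7,8,9 already taken and all letters distinct, W+M≡K (mod 10) forces K=2. So K=2.

Answer: D=9, H=6, K=2, M=3, Q=7, S=4, U=1, W=8, X=5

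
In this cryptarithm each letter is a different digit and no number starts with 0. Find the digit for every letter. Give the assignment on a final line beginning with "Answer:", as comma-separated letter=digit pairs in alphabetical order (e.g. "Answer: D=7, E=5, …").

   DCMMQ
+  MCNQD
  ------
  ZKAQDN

Step 1. [col 1: Q + D ≡ N (mod 10)] no forcing yet in column 1 (carry-in 0); Q=2 is free and consistent — try it. So Q=2.
Step 2. [Z] the sum has 6 digits but both addends have 5; that extra leading digit Z is the final carry, namely 1, so Z=1.
Step 3. [col 1: Q + D ≡ N (mod 10)] N=8 is one option consistent with column 1 (Q + D ≡ N (mod 10), carry-in 0) — take it, so N=8.
Step 4. [col 1: Q + D ≡ N (mod 10)] in column 1 we have Q+D≡N with carry-in 0; given Q=2, N=8 and digits 1,2,8 already taken and all letters distinct, that pins D to 6, so D=6.
Step 5. [col 2: M + Q ≡ D (mod 10)] in column 2 we have M+Q≡D with carry-in 0; given Q=2, D=6 and digits 1,2,6,8 already taken and all letters distinct, that pins M to 4, so M=4.
Step 6. [col 4: C + C ≡ A (mod 10)] C=3 is one option consistent with column 4 (C + C ≡ A (mod 10), carry-in 1) — take it ⇒ C=3.
Step 7. [col 4: C + C ≡ A (mod 10)] from column 4 (C=3, carry-in 1, digits 1,2,3,4,6,8 already taken and all letters distinct): A must equal 7. So A=7.
Step 8. [col 5: D + M ≡ K (mod 10)] column 5 reads D+M+carry(0)=K with D=6, M=4; with digits 1,2,3,4,6,7,8 already taken and all letters distinct, the only value for K is 0 ⇒ K=0.

Answer: A=7, C=3, D=6, K=0, M=4, N=8, Q=2, Z=1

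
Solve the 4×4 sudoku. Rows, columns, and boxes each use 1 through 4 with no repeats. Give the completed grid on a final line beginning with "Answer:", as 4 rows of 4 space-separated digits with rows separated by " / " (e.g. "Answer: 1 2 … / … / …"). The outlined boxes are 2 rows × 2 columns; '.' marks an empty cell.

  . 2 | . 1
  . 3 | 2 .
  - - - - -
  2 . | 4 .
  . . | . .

Step 1. [r4c1∈{1,3,4}] r4c1 is the only open cell in col 1 admitting 3, so r4c1=3.
Step 2. [r1c1∈{4}] only 4 remains possible at r1c1 ⇒ r1c1=4.
Step 3. [r4c2∈{1,4}] r4c2 is the only open cell in row 4 admitting 4 ⇒ r4c2=4.
Step 4. [r4c3∈{1}] r4c3's peers cover all but 1, so r4c3=1.
Step 5. [r2c4∈{4}] r2c4 is down to just 4, so r2c4=4.
Step 6. [r3c4∈{3}] nothing but 3 survives at r3c4, so r3c4=3.
Step 7. [r2c1∈{1}] r2c1's peers cover all but 1, so r2c1=1.
Step 8. [r3c2∈{1}] only 1 remains possible at r3c2, so r3c2=1.
Step 9. [r4c4∈{2}] only 2 remains possible at r4c4. So r4c4=2.
Step 10. [r1c3∈{3}] only 3 remains possible at r1c3, so r1c3=3.

Answer: 4 2 3 1 / 1 3 2 4 / 2 1 4 3 / 3 4 1 2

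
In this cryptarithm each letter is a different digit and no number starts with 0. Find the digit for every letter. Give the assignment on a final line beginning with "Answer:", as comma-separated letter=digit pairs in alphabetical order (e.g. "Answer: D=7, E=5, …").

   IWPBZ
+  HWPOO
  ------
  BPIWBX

Step 1. [col 1: Z + O ≡ X (mod 10)] X=5 is one option consistent with column 1 (Z + O ≡ X (mod 10), carry-in 0) — take it. So X=5.
Step 2. [col 1: Z + O ≡ X (mod 10)] column 1 (Z + O ≡ X (mod 10), carry-in 0) doesn't pin O yet; pick O=9 and continue ⇒ O=9.
Step 3. [B] adding two 5-digit numbers gives at most 5+1 digits, and here it does — B is that final carry and must be 1, so B=1.
Step 4. [col 1: Z + O ≡ X (mod 10)] column 1 reads Z+O+carry(0)=X with O=9, X=5; with digits 1,5,9 already taken and all letters distinct, the only value for Z is 6 ⇒ Z=6.
Step 5. [col 3: P + P ≡ W (mod 10)] column 3 reads P+P+carry(1)=W with nothing yet; with digits 1,5,6,9 already taken and all letters distinct, the only value for W is 7 ⇒ W=7.
Step 6. [col 3: P + P ≡ W (mod 10)] several values work for P in column 3 (P + P ≡ W (mod 10), carry-in 1); try P=3, so P=3.
Step 7. [col 4: W + W ≡ I (mod 10)] in column 4 we have W+W≡I with carry-in 0; given W=7 and digits 1,3,5,6,7,9 already taken and all letters distinct, that pins I to 4, so I=4.
Step 8. [col 5: I + H ≡ P (mod 10)] column 5 reads I+H+carry(1)=P with I=4, P=3; with digits 1,3,4,5,6,7,9 already taken and all letters distinct, the only value for H is 8 ⇒ H=8.

Answer: B=1, H=8, I=4, O=9, P=3, W=7, X=5, Z=6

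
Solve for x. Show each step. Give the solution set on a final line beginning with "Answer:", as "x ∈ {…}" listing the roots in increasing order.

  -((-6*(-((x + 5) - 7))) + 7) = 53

Step 1. [-((-6*(-((x + 5) - 7))) + 7) = 53] flip signs both sides. So neg: (-6*(-((x + 5) - 7))) + 7 = -53.
Step 2. [(-6*(-((x + 5) - 7))) + 7 = -53] subtract 7: x sits inside (… + 7), so sub: -6*(-((x + 5) - 7)) = -60.
Step 3. [-6*(-((x + 5) - 7)) = -60] LHS = -6·(…); ÷-6 both sides. So div: -((x + 5) - 7) = 10.
Step 4. [-((x + 5) - 7) = 10] LHS negated; negate both sides ⇒ neg: (x + 5) - 7 = -10.
Step 5. [(x + 5) - 7 = -10] peel the -7: add 7 from each side ⇒ sub: x + 5 = -3.
Step 6. [x + 5 = -3] 5 comes off first (subtract 5) ⇒ sub: x = -8.

Answer: x ∈ {-8}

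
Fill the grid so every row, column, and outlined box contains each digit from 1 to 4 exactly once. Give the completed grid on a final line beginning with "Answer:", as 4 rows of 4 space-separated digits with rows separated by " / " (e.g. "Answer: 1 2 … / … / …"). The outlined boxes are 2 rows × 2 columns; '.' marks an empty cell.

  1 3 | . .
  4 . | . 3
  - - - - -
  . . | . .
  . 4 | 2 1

Step 1. [r3c1∈{2,3}] across col 1, 2 lands solely at r3c1, so r3c1=2.
Step 2. [r3c4∈{4}] r3c4's peers cover all but 4 ⇒ r3c4=4.
Step 3. [r3c3∈{3}] r3c3 is down to just 3 ⇒ r3c3=3.
Step 4. [r3c2∈{1}] r3c2's peers cover all but 1. So r3c2=1.
Step 5. [r2c2∈{2}] r2c2 is down to just 2 ⇒ r2c2=2.
Step 6. [r2c3∈{1}] r2c3 has the single candidate 1. So r2c3=1.
Step 7. [r1c3∈{4}] r1c3 is down to just 4. So r1c3=4.
Step 8. [r1c4∈{2}] nothing but 2 survives at r1c4. So r1c4=2.
Step 9. [r4c1∈{3}] only 3 remains possible at r4c1. So r4c1=3.

Answer: 1 3 4 2 / 4 2 1 3 / 2 1 3 4 / 3 4 2 1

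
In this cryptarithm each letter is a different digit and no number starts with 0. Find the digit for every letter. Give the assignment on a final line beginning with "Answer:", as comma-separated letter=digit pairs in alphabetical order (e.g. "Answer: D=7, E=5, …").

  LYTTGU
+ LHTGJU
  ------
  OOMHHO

Step 1. [col 1: U + U ≡ O (mod 10)] U=9 is one option consistent with column 1 (U + U ≡ O (mod 10), carry-in 0) — take it, so U=9.
Step 2. [col 1: U + U ≡ O (mod 10)] column 1: given U=9, carry-in 0, and digits 9 already taken and all letters distinct, U+U≡O (mod 10) forces O=8, so O=8.
Step 3. [col 2: G + J ≡ H (mod 10)] no forcing yet in column 2 (carry-in 1); H=7 is free and consistent — try it, so H=7.
Step 4. [col 2: G + J ≡ H (mod 10)] J=5 is one option consistent with column 2 (G + J ≡ H (mod 10), carry-in 1) — take it. So J=5.
Step 5. [col 2: G + J ≡ H (mod 10)] column 2: given J=5, H=7, carry-in 1, and digits 5,7,8,9 already taken and all letters distinct, G+J≡H (mod 10) forces G=1 ⇒ G=1.
Step 6. [col 3: T + G ≡ H (mod 10)] column 3: given G=1, H=7, carry-in 0, and digits 1,5,7,8,9 already taken and all letters distinct, T+G≡H (mod 10) forces T=6 ⇒ T=6.
Step 7. [col 4: T + T ≡ M (mod 10)] column 4: given T=6, carry-in 0, and digits 1,5,6,7,8,9 already taken and all letters distinct, T+T≡M (mod 10) forces M=2. So M=2.
Step 8. [col 5: Y + H ≡ O (mod 10)] column 5 reads Y+H+carry(1)=O with H=7, O=8; with digits 1,2,5,6,7,8,9 already taken and all letters distinct, the only value for Y is 0. So Y=0.
Step 9. [col 6: L + L ≡ O (mod 10)] from column 6 (O=8, carry-in 0, digits 0,1,2,5,6,7,8,9 already taken and all letters distinct): L must equal 4, so L=4.

Answer: G=1, H=7, J=5, L=4, M=2, O=8, T=6, U=9, Y=0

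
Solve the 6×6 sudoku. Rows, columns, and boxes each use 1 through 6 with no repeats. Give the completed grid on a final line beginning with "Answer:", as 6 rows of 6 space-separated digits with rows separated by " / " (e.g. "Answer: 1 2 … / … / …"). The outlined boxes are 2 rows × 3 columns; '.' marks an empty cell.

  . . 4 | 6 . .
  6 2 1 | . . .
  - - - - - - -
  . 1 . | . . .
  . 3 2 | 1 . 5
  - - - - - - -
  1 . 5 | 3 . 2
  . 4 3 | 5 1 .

Step 1. [r5c5∈{4,6}] 4 has one home in row 5: r5c5, so r5c5=4.
Step 2. [r1c5∈{2,3,5}] 2 has one home in row 1: r1c5 ⇒ r1c5=2.
Step 3. [r2c4∈{4}] r2c4's peers cover all but 4. So r2c4=4.
Step 4. [r2c6∈{3}] r2c6 has the single candidate 3. So r2c6=3.
Step 5. [r3c6∈{4,6}] across col 6, 4 lands solely at r3c6, so r3c6=4.
Step 6. [r3c3∈{6}] r3c3 has the single candidate 6, so r3c3=6.
Step 7. [r1c2∈{5}] r1c2 is down to just 5. So r1c2=5.
Step 8. [r6c6∈{6}] r6c6's peers cover all but 6. So r6c6=6.
Step 9. [r4c5∈{6}] r4c5 has the single candidate 6 ⇒ r4c5=6.
Step 10. [r1c6∈{1}] r1c6 has the single candidate 1, so r1c6=1.
Step 11. [r5c2∈{6}] only 6 remains possible at r5c2, so r5c2=6.
Step 12. [r1c1∈{3}] only 3 remains possible at r1c1. So r1c1=3.
Step 13. [r2c5∈{5}] r2c5 has the single candidate 5, so r2c5=5.
Step 14. [r3c1∈{5}] r3c1 is down to just 5 ⇒ r3c1=5.
Step 15. [r6c1∈{2}] r6c1's peers cover all but 2, so r6c1=2.
Step 16. [r4c1∈{4}] r4c1's peers cover all but 4, so r4c1=4.
Step 17. [r3c5∈{3}] r3c5 is down to just 3 ⇒ r3c5=3.
Step 18. [r3c4∈{2}] nothing but 2 survives at r3c4 ⇒ r3c4=2.

Answer: 3 5 4 6 2 1 / 6 2 1 4 5 3 / 5 1 6 2 3 4 / 4 3 2 1 6 5 / 1 6 5 3 4 2 / 2 4 3 5 1 6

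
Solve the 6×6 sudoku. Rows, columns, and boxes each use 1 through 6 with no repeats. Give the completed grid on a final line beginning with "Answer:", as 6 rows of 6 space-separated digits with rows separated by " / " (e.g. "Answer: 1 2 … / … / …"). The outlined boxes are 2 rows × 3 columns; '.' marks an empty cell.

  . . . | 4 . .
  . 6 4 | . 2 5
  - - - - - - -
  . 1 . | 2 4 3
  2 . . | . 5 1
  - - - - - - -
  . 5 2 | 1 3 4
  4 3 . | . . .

Step 1. [r6c5∈{6}] r6c5 is down to just 6. So r6c5=6.
Step 2. [r2c1∈{1,3}] 1 has one home in row 2: r2c1. So r2c1=1.
Step 3. [r1c1∈{3,5}] 3 has one home in col 1: r1c1. So r1c1=3.
Step 4. [r3c1∈{5,6}] across col 1, 5 lands solely at r3c1. So r3c1=5.
Step 5. [r4c4∈{6}] nothing but 6 survives at r4c4. So r4c4=6.
Step 6. [r6c4∈{5}] only 5 remains possible at r6c4 ⇒ r6c4=5.
Step 7. [r4c3∈{3}] r4c3's peers cover all but 3 ⇒ r4c3=3.
Step 8. [r2c4∈{3}] r2c4's peers cover all but 3 ⇒ r2c4=3.
Step 9. [r6c3∈{1}] r6c3 has the single candidate 1, so r6c3=1.
Step 10. [r4c2∈{4}] r4c2's peers cover all but 4. So r4c2=4.
Step 11. [r1c5∈{1}] r1c5 has the single candidate 1. So r1c5=1.
Step 12. [r1c6∈{6}] r1c6's peers cover all but 6, so r1c6=6.
Step 13. [r5c1∈{6}] r5c1 is down to just 6 ⇒ r5c1=6.
Step 14. [r3c3∈{6}] only 6 remains possible at r3c3, so r3c3=6.
Step 15. [r1c2∈{2}] r1c2 has the single candidate 2, so r1c2=2.
Step 16. [r1c3∈{5}] only 5 remains possible at r1c3. So r1c3=5.
Step 17. [r6c6∈{2}] r6c6's peers cover all but 2. So r6c6=2.

Answer: 3 2 5 4 1 6 / 1 6 4 3 2 5 / 5 1 6 2 4 3 / 2 4 3 6 5 1 / 6 5 2 1 3 4 / 4 3 1 5 6 2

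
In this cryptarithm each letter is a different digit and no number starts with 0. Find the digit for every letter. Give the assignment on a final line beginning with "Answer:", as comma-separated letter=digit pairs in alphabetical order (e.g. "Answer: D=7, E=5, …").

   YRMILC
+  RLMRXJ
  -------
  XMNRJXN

Step 1. [X] X is the leading digit of a 7-digit sum of two 6-digit numbers; the final carry is exactly 1 ⇒ X=1.
Step 2. [col 1: C + J ≡ N (mod 10)] column 1 (C + J ≡ N (mod 10), carry-in 0) doesn't pin C yet; pick C=8 and continue, so C=8.
Step 3. [col 1: C + J ≡ N (mod 10)] several values work for N in column 1 (C + J ≡ N (mod 10), carry-in 0); try N=3 ⇒ N=3.
Step 4. [col 1: C + J ≡ N (mod 10)] in column 1 we have C+J≡N with carry-in 0; given C=8, N=3 and digits 1,3,8 already taken and all letters distinct, that pins J to 5. So J=5.
Step 5. [col 2: L + X ≡ X (mod 10)] column 2 reads L+X+carry(1)=X with X=1; with digits 1,3,5,8 already taken and all letters distinct, the only value for L is 9, so L=9.
Step 6. [col 3: I + R ≡ J (mod 10)] several values work for R in column 3 (I + R ≡ J (mod 10), carry-in 1); try R=4 ⇒ R=4.
Step 7. [col 3: I + R ≡ J (mod 10)] from column 3 (R=4, J=5, carry-in 1, digits 1,3,4,5,8,9 already taken and all letters distinct): I must equal 0, so I=0.
Step 8. [col 4: M + M ≡ R (mod 10)] no forcing yet in column 4 (carry-in 0); M=2 is free and consistent — try it ⇒ M=2.
Step 9. [col 6: Y + R ≡ M (mod 10)] from column 6 (R=4, M=2, carry-in 1, digits 0,1,2,3,4,5,8,9 already taken and all letters distinct): Y must equal 7, so Y=7.

Answer: C=8, I=0, J=5, L=9, M=2, N=3, R=4, X=1, Y=7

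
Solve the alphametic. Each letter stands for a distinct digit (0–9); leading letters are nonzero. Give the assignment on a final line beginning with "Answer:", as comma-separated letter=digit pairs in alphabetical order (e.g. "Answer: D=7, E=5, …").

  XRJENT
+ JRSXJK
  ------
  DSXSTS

Step 1. [col 1: T + K ≡ S (mod 10)] several values work for S in column 1 (T + K ≡ S (mod 10), carry-in 0); try S=4. So S=4.
Step 2. [col 1: T + K ≡ S (mod 10)] K=9 is one option consistent with column 1 (T + K ≡ S (mod 10), carry-in 0) — take it ⇒ K=9.
Step 3. [col 1: T + K ≡ S (mod 10)] column 1: given K=9, S=4, carry-in 0, and digits 4,9 already taken and all letters distinct, T+K≡S (mod 10) forces T=5. So T=5.
Step 4. [col 2: N + J ≡ T (mod 10)] column 2 (N + J ≡ T (mod 10), carry-in 1) doesn't pin J yet; pick J=1 and continue, so J=1.
Step 5. [col 2: N + J ≡ T (mod 10)] in column 2 we have N+J≡T with carry-in 1; given J=1, T=5 and digits 1,4,5,9 already taken and all letters distinct, that pins N to 3 ⇒ N=3.
Step 6. [col 3: E + X ≡ S (mod 10)] several values work for X in column 3 (E + X ≡ S (mod 10), carry-in 0); try X=6, so X=6.
Step 7. [col 3: E + X ≡ S (mod 10)] from column 3 (X=6, S=4, carry-in 0, digits 1,3,4,5,6,9 already taken and all letters distinct): E must equal 8, so E=8.
Step 8. [col 5: R + R ≡ S (mod 10)] R=2 is one option consistent with column 5 (R + R ≡ S (mod 10), carry-in 0) — take it, so R=2.
Step 9. [col 6: X + J ≡ D (mod 10)] column 6 reads X+J+carry(0)=D with X=6, J=1; with digits 1,2,3,4,5,6,8,9 already taken and all letters distinct, the only value for D is 7. So D=7.

Answer: D=7, E=8, J=1, K=9, N=3, R=2, S=4, T=5, X=6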